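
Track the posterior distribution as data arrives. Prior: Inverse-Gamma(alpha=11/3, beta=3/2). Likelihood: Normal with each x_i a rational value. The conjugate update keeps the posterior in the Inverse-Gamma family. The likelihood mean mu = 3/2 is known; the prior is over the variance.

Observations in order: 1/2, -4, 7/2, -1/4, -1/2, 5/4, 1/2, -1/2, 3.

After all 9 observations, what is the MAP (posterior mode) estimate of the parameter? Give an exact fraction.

obs 1: x=1/2 → posterior Inverse-Gamma(25/6, 2)
obs 2: x=-4 → posterior Inverse-Gamma(14/3, 137/8)
obs 3: x=7/2 → posterior Inverse-Gamma(31/6, 153/8)
obs 4: x=-1/4 → posterior Inverse-Gamma(17/3, 661/32)
obs 5: x=-1/2 → posterior Inverse-Gamma(37/6, 725/32)
obs 6: x=5/4 → posterior Inverse-Gamma(20/3, 363/16)
obs 7: x=1/2 → posterior Inverse-Gamma(43/6, 371/16)
obs 8: x=-1/2 → posterior Inverse-Gamma(23/3, 403/16)
obs 9: x=3 → posterior Inverse-Gamma(49/6, 421/16)

1263/440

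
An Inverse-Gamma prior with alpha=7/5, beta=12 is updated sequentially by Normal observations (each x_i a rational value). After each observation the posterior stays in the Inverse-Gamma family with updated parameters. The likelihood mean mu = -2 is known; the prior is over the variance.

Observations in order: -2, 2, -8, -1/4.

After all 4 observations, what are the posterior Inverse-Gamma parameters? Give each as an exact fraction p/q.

obs 1: x=-2 → posterior Inverse-Gamma(19/10, 12)
obs 2: x=2 → posterior Inverse-Gamma(12/5, 20)
obs 3: x=-8 → posterior Inverse-Gamma(29/10, 38)
obs 4: x=-1/4 → posterior Inverse-Gamma(17/5, 1265/32)

alpha=17/5, beta=1265/32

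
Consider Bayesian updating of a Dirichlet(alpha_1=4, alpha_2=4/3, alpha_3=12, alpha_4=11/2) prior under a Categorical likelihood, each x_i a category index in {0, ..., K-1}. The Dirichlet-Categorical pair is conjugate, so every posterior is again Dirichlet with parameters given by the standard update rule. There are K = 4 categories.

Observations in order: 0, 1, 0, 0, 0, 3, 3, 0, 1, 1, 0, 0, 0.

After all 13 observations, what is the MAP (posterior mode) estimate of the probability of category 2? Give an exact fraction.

66/191

obs 1: x=0 → posterior Dirichlet(5, 4/3, 12, 11/2)
obs 2: x=1 → posterior Dirichlet(5, 7/3, 12, 11/2)
obs 3: x=0 → posterior Dirichlet(6, 7/3, 12, 11/2)
obs 4: x=0 → posterior Dirichlet(7, 7/3, 12, 11/2)
obs 5: x=0 → posterior Dirichlet(8, 7/3, 12, 11/2)
obs 6: x=3 → posterior Dirichlet(8, 7/3, 12, 13/2)
obs 7: x=3 → posterior Dirichlet(8, 7/3, 12, 15/2)
obs 8: x=0 → posterior Dirichlet(9, 7/3, 12, 15/2)
obs 9: x=1 → posterior Dirichlet(9, 10/3, 12, 15/2)
obs 10: x=1 → posterior Dirichlet(9, 13/3, 12, 15/2)
obs 11: x=0 → posterior Dirichlet(10, 13/3, 12, 15/2)
obs 12: x=0 → posterior Dirichlet(11, 13/3, 12, 15/2)
obs 13: x=0 → posterior Dirichlet(12, 13/3, 12, 15/2)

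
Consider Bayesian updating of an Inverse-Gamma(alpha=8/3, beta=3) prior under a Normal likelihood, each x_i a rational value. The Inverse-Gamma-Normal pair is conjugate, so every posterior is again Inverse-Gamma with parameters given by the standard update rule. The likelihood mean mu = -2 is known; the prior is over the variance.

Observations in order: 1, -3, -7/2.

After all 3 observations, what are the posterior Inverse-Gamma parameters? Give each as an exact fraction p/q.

alpha=25/6, beta=73/8

obs 1: x=1 → posterior Inverse-Gamma(19/6, 15/2)
obs 2: x=-3 → posterior Inverse-Gamma(11/3, 8)
obs 3: x=-7/2 → posterior Inverse-Gamma(25/6, 73/8)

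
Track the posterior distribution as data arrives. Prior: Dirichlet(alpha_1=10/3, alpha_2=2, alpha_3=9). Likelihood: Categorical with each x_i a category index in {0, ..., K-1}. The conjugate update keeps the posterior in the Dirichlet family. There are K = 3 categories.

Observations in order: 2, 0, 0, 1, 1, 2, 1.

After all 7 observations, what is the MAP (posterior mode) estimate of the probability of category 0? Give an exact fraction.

obs 1: x=2 → posterior Dirichlet(10/3, 2, 10)
obs 2: x=0 → posterior Dirichlet(13/3, 2, 10)
obs 3: x=0 → posterior Dirichlet(16/3, 2, 10)
obs 4: x=1 → posterior Dirichlet(16/3, 3, 10)
obs 5: x=1 → posterior Dirichlet(16/3, 4, 10)
obs 6: x=2 → posterior Dirichlet(16/3, 4, 11)
obs 7: x=1 → posterior Dirichlet(16/3, 5, 11)

13/55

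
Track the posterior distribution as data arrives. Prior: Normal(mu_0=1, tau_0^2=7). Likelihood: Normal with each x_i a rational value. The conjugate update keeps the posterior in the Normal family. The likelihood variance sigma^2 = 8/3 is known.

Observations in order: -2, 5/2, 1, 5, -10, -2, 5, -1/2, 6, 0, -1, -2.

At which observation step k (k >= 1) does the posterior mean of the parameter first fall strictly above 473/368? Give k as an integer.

obs 1: x=-2 → posterior Normal(-34/29, 56/29)
obs 2: x=5/2 → posterior Normal(37/100, 28/25)
obs 3: x=1 → posterior Normal(79/142, 56/71)
obs 4: x=5 → posterior Normal(289/184, 14/23)
obs 5: x=-10 → posterior Normal(-131/226, 56/113)
obs 6: x=-2 → posterior Normal(-215/268, 28/67)
obs 7: x=5 → posterior Normal(-1/62, 56/155)
obs 8: x=-1/2 → posterior Normal(-13/176, 7/22)
obs 9: x=6 → posterior Normal(113/197, 56/197)
obs 10: x=0 → posterior Normal(113/218, 28/109)
obs 11: x=-1 → posterior Normal(92/239, 56/239)
obs 12: x=-2 → posterior Normal(5/26, 14/65)

k = 4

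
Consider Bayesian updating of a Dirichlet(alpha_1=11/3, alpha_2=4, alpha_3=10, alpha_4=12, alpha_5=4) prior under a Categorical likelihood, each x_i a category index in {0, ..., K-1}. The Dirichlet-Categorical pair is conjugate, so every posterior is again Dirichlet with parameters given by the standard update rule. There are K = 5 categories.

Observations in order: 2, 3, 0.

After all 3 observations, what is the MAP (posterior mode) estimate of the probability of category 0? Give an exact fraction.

11/95

obs 1: x=2 → posterior Dirichlet(11/3, 4, 11, 12, 4)
obs 2: x=3 → posterior Dirichlet(11/3, 4, 11, 13, 4)
obs 3: x=0 → posterior Dirichlet(14/3, 4, 11, 13, 4)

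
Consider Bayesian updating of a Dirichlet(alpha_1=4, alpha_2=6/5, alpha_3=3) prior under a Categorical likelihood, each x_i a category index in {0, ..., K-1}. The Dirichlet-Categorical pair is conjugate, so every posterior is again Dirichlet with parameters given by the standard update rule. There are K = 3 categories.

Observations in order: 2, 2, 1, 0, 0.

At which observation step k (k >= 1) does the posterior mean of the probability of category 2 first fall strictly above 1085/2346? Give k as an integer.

obs 1: x=2 → posterior Dirichlet(4, 6/5, 4)
obs 2: x=2 → posterior Dirichlet(4, 6/5, 5)
obs 3: x=1 → posterior Dirichlet(4, 11/5, 5)
obs 4: x=0 → posterior Dirichlet(5, 11/5, 5)
obs 5: x=0 → posterior Dirichlet(6, 11/5, 5)

k = 2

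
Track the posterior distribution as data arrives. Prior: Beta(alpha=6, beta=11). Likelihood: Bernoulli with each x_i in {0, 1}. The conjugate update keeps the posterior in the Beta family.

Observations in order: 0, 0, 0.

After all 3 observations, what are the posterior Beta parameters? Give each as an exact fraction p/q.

obs 1: x=0 → posterior Beta(6, 12)
obs 2: x=0 → posterior Beta(6, 13)
obs 3: x=0 → posterior Beta(6, 14)

alpha=6, beta=14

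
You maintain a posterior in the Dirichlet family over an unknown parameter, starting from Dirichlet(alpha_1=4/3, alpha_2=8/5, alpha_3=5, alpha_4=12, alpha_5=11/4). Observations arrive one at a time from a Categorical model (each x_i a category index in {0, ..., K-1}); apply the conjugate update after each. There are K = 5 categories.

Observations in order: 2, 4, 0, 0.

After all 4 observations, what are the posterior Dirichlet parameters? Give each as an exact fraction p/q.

obs 1: x=2 → posterior Dirichlet(4/3, 8/5, 6, 12, 11/4)
obs 2: x=4 → posterior Dirichlet(4/3, 8/5, 6, 12, 15/4)
obs 3: x=0 → posterior Dirichlet(7/3, 8/5, 6, 12, 15/4)
obs 4: x=0 → posterior Dirichlet(10/3, 8/5, 6, 12, 15/4)

alpha_1=10/3, alpha_2=8/5, alpha_3=6, alpha_4=12, alpha_5=15/4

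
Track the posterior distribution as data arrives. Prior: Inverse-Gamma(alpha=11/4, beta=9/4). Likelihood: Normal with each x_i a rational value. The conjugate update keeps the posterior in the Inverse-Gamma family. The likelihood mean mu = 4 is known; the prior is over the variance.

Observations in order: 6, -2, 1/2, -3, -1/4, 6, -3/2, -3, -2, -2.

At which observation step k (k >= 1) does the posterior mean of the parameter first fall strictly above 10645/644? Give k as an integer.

k = 8

obs 1: x=6 → posterior Inverse-Gamma(13/4, 17/4)
obs 2: x=-2 → posterior Inverse-Gamma(15/4, 89/4)
obs 3: x=1/2 → posterior Inverse-Gamma(17/4, 227/8)
obs 4: x=-3 → posterior Inverse-Gamma(19/4, 423/8)
obs 5: x=-1/4 → posterior Inverse-Gamma(21/4, 1981/32)
obs 6: x=6 → posterior Inverse-Gamma(23/4, 2045/32)
obs 7: x=-3/2 → posterior Inverse-Gamma(25/4, 2529/32)
obs 8: x=-3 → posterior Inverse-Gamma(27/4, 3313/32)
obs 9: x=-2 → posterior Inverse-Gamma(29/4, 3889/32)
obs 10: x=-2 → posterior Inverse-Gamma(31/4, 4465/32)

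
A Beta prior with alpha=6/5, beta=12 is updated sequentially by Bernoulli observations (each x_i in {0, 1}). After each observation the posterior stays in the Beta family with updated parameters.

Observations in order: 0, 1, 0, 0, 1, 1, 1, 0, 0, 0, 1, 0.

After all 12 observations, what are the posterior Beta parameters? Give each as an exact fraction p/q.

obs 1: x=0 → posterior Beta(6/5, 13)
obs 2: x=1 → posterior Beta(11/5, 13)
obs 3: x=0 → posterior Beta(11/5, 14)
obs 4: x=0 → posterior Beta(11/5, 15)
obs 5: x=1 → posterior Beta(16/5, 15)
obs 6: x=1 → posterior Beta(21/5, 15)
obs 7: x=1 → posterior Beta(26/5, 15)
obs 8: x=0 → posterior Beta(26/5, 16)
obs 9: x=0 → posterior Beta(26/5, 17)
obs 10: x=0 → posterior Beta(26/5, 18)
obs 11: x=1 → posterior Beta(31/5, 18)
obs 12: x=0 → posterior Beta(31/5, 19)

alpha=31/5, beta=19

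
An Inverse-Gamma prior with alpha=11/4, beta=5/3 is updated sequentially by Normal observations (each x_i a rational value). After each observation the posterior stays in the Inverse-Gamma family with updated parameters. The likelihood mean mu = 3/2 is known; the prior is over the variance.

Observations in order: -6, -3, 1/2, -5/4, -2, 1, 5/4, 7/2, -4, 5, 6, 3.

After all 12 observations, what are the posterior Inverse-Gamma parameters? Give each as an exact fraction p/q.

obs 1: x=-6 → posterior Inverse-Gamma(13/4, 715/24)
obs 2: x=-3 → posterior Inverse-Gamma(15/4, 479/12)
obs 3: x=1/2 → posterior Inverse-Gamma(17/4, 485/12)
obs 4: x=-5/4 → posterior Inverse-Gamma(19/4, 4243/96)
obs 5: x=-2 → posterior Inverse-Gamma(21/4, 4831/96)
obs 6: x=1 → posterior Inverse-Gamma(23/4, 4843/96)
obs 7: x=5/4 → posterior Inverse-Gamma(25/4, 2423/48)
obs 8: x=7/2 → posterior Inverse-Gamma(27/4, 2519/48)
obs 9: x=-4 → posterior Inverse-Gamma(29/4, 3245/48)
obs 10: x=5 → posterior Inverse-Gamma(31/4, 3539/48)
obs 11: x=6 → posterior Inverse-Gamma(33/4, 4025/48)
obs 12: x=3 → posterior Inverse-Gamma(35/4, 4079/48)

alpha=35/4, beta=4079/48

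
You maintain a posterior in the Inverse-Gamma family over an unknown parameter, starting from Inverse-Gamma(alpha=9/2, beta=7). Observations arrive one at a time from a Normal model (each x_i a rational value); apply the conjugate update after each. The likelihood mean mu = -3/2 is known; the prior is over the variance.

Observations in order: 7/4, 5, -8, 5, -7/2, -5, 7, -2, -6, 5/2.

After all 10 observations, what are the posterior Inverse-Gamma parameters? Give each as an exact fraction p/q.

obs 1: x=7/4 → posterior Inverse-Gamma(5, 393/32)
obs 2: x=5 → posterior Inverse-Gamma(11/2, 1069/32)
obs 3: x=-8 → posterior Inverse-Gamma(6, 1745/32)
obs 4: x=5 → posterior Inverse-Gamma(13/2, 2421/32)
obs 5: x=-7/2 → posterior Inverse-Gamma(7, 2485/32)
obs 6: x=-5 → posterior Inverse-Gamma(15/2, 2681/32)
obs 7: x=7 → posterior Inverse-Gamma(8, 3837/32)
obs 8: x=-2 → posterior Inverse-Gamma(17/2, 3841/32)
obs 9: x=-6 → posterior Inverse-Gamma(9, 4165/32)
obs 10: x=5/2 → posterior Inverse-Gamma(19/2, 4421/32)

alpha=19/2, beta=4421/32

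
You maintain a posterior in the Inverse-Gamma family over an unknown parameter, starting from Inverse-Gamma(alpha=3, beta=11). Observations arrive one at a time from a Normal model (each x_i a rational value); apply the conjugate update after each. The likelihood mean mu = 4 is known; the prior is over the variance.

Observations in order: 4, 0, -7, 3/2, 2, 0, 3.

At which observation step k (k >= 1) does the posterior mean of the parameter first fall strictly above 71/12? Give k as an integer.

k = 2

obs 1: x=4 → posterior Inverse-Gamma(7/2, 11)
obs 2: x=0 → posterior Inverse-Gamma(4, 19)
obs 3: x=-7 → posterior Inverse-Gamma(9/2, 159/2)
obs 4: x=3/2 → posterior Inverse-Gamma(5, 661/8)
obs 5: x=2 → posterior Inverse-Gamma(11/2, 677/8)
obs 6: x=0 → posterior Inverse-Gamma(6, 741/8)
obs 7: x=3 → posterior Inverse-Gamma(13/2, 745/8)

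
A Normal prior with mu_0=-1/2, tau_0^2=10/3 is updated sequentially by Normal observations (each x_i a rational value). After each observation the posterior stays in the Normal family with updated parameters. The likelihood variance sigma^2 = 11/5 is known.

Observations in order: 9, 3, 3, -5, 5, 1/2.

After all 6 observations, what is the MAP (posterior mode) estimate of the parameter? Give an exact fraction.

obs 1: x=9 → posterior Normal(867/166, 110/83)
obs 2: x=3 → posterior Normal(1167/266, 110/133)
obs 3: x=3 → posterior Normal(489/122, 110/183)
obs 4: x=-5 → posterior Normal(967/466, 110/233)
obs 5: x=5 → posterior Normal(1467/566, 110/283)
obs 6: x=1/2 → posterior Normal(41/18, 110/333)

41/18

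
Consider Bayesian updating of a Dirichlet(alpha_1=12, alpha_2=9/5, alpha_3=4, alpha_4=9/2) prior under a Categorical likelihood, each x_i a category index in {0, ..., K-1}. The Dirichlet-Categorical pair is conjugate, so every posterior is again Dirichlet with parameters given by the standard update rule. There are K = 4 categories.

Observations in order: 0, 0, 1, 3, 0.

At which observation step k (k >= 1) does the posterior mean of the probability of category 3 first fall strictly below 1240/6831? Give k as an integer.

obs 1: x=0 → posterior Dirichlet(13, 9/5, 4, 9/2)
obs 2: x=0 → posterior Dirichlet(14, 9/5, 4, 9/2)
obs 3: x=1 → posterior Dirichlet(14, 14/5, 4, 9/2)
obs 4: x=3 → posterior Dirichlet(14, 14/5, 4, 11/2)
obs 5: x=0 → posterior Dirichlet(15, 14/5, 4, 11/2)

k = 3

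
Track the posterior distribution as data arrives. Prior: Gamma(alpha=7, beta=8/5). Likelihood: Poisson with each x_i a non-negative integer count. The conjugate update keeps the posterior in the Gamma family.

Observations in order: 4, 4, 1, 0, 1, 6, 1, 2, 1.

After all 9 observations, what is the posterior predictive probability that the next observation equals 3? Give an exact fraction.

282943057142512849291255467756276302092371307266375/1378516006777431104836763434029972462511887354953728

obs 1: x=4 → posterior Gamma(11, 13/5)
obs 2: x=4 → posterior Gamma(15, 18/5)
obs 3: x=1 → posterior Gamma(16, 23/5)
obs 4: x=0 → posterior Gamma(16, 28/5)
obs 5: x=1 → posterior Gamma(17, 33/5)
obs 6: x=6 → posterior Gamma(23, 38/5)
obs 7: x=1 → posterior Gamma(24, 43/5)
obs 8: x=2 → posterior Gamma(26, 48/5)
obs 9: x=1 → posterior Gamma(27, 53/5)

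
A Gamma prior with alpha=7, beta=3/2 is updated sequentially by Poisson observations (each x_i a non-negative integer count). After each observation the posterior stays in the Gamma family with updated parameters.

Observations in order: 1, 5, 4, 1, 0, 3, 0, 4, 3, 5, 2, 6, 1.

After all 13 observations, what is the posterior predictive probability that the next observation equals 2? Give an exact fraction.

obs 1: x=1 → posterior Gamma(8, 5/2)
obs 2: x=5 → posterior Gamma(13, 7/2)
obs 3: x=4 → posterior Gamma(17, 9/2)
obs 4: x=1 → posterior Gamma(18, 11/2)
obs 5: x=0 → posterior Gamma(18, 13/2)
obs 6: x=3 → posterior Gamma(21, 15/2)
obs 7: x=0 → posterior Gamma(21, 17/2)
obs 8: x=4 → posterior Gamma(25, 19/2)
obs 9: x=3 → posterior Gamma(28, 21/2)
obs 10: x=5 → posterior Gamma(33, 23/2)
obs 11: x=2 → posterior Gamma(35, 25/2)
obs 12: x=6 → posterior Gamma(41, 27/2)
obs 13: x=1 → posterior Gamma(42, 29/2)

95162020259599617261821033174539621914613684027929455507637671292/416787349596085853594397793593920583748646209303727133530079150721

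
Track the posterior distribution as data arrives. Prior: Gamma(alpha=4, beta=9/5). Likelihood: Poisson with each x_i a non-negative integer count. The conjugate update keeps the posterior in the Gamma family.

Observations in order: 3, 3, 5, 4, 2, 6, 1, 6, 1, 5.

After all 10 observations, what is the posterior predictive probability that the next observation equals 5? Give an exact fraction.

28951663662337711816907029319229079031873528864160481683254768216148883316721875/237142198758023568227473377297792835283496928595231875152809132048206089502588928

obs 1: x=3 → posterior Gamma(7, 14/5)
obs 2: x=3 → posterior Gamma(10, 19/5)
obs 3: x=5 → posterior Gamma(15, 24/5)
obs 4: x=4 → posterior Gamma(19, 29/5)
obs 5: x=2 → posterior Gamma(21, 34/5)
obs 6: x=6 → posterior Gamma(27, 39/5)
obs 7: x=1 → posterior Gamma(28, 44/5)
obs 8: x=6 → posterior Gamma(34, 49/5)
obs 9: x=1 → posterior Gamma(35, 54/5)
obs 10: x=5 → posterior Gamma(40, 59/5)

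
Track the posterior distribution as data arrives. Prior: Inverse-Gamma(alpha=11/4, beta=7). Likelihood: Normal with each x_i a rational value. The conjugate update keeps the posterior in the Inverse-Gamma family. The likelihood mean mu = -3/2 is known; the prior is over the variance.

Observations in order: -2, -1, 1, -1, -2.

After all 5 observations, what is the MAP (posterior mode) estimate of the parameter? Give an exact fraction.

17/10

obs 1: x=-2 → posterior Inverse-Gamma(13/4, 57/8)
obs 2: x=-1 → posterior Inverse-Gamma(15/4, 29/4)
obs 3: x=1 → posterior Inverse-Gamma(17/4, 83/8)
obs 4: x=-1 → posterior Inverse-Gamma(19/4, 21/2)
obs 5: x=-2 → posterior Inverse-Gamma(21/4, 85/8)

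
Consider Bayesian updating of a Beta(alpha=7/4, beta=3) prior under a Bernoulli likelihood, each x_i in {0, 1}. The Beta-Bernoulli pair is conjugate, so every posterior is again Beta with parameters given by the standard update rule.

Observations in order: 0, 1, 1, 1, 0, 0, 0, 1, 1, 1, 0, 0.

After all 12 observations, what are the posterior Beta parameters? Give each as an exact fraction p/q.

alpha=31/4, beta=9

obs 1: x=0 → posterior Beta(7/4, 4)
obs 2: x=1 → posterior Beta(11/4, 4)
obs 3: x=1 → posterior Beta(15/4, 4)
obs 4: x=1 → posterior Beta(19/4, 4)
obs 5: x=0 → posterior Beta(19/4, 5)
obs 6: x=0 → posterior Beta(19/4, 6)
obs 7: x=0 → posterior Beta(19/4, 7)
obs 8: x=1 → posterior Beta(23/4, 7)
obs 9: x=1 → posterior Beta(27/4, 7)
obs 10: x=1 → posterior Beta(31/4, 7)
obs 11: x=0 → posterior Beta(31/4, 8)
obs 12: x=0 → posterior Beta(31/4, 9)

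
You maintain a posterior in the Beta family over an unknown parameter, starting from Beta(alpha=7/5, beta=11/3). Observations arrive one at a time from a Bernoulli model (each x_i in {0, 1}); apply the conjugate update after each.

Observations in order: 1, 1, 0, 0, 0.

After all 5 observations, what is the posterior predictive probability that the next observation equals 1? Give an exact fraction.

51/151

obs 1: x=1 → posterior Beta(12/5, 11/3)
obs 2: x=1 → posterior Beta(17/5, 11/3)
obs 3: x=0 → posterior Beta(17/5, 14/3)
obs 4: x=0 → posterior Beta(17/5, 17/3)
obs 5: x=0 → posterior Beta(17/5, 20/3)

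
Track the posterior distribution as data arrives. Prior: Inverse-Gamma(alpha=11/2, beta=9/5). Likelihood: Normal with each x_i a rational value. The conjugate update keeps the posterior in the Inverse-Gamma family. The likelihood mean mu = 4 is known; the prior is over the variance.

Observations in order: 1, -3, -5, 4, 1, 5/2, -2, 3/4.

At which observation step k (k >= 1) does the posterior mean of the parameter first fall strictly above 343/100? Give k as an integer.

obs 1: x=1 → posterior Inverse-Gamma(6, 63/10)
obs 2: x=-3 → posterior Inverse-Gamma(13/2, 154/5)
obs 3: x=-5 → posterior Inverse-Gamma(7, 713/10)
obs 4: x=4 → posterior Inverse-Gamma(15/2, 713/10)
obs 5: x=1 → posterior Inverse-Gamma(8, 379/5)
obs 6: x=5/2 → posterior Inverse-Gamma(17/2, 3077/40)
obs 7: x=-2 → posterior Inverse-Gamma(9, 3797/40)
obs 8: x=3/4 → posterior Inverse-Gamma(19/2, 16033/160)

k = 2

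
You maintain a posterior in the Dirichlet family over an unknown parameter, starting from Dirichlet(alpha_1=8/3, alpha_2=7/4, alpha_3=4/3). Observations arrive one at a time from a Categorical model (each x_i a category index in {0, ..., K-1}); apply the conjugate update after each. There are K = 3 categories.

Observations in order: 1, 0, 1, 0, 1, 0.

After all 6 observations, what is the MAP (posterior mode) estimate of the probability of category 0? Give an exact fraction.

obs 1: x=1 → posterior Dirichlet(8/3, 11/4, 4/3)
obs 2: x=0 → posterior Dirichlet(11/3, 11/4, 4/3)
obs 3: x=1 → posterior Dirichlet(11/3, 15/4, 4/3)
obs 4: x=0 → posterior Dirichlet(14/3, 15/4, 4/3)
obs 5: x=1 → posterior Dirichlet(14/3, 19/4, 4/3)
obs 6: x=0 → posterior Dirichlet(17/3, 19/4, 4/3)

8/15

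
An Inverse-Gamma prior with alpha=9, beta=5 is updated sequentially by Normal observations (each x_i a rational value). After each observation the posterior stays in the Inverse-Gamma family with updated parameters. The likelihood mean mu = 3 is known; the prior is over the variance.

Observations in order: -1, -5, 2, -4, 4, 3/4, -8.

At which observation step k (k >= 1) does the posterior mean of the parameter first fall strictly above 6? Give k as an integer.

obs 1: x=-1 → posterior Inverse-Gamma(19/2, 13)
obs 2: x=-5 → posterior Inverse-Gamma(10, 45)
obs 3: x=2 → posterior Inverse-Gamma(21/2, 91/2)
obs 4: x=-4 → posterior Inverse-Gamma(11, 70)
obs 5: x=4 → posterior Inverse-Gamma(23/2, 141/2)
obs 6: x=3/4 → posterior Inverse-Gamma(12, 2337/32)
obs 7: x=-8 → posterior Inverse-Gamma(25/2, 4273/32)

k = 4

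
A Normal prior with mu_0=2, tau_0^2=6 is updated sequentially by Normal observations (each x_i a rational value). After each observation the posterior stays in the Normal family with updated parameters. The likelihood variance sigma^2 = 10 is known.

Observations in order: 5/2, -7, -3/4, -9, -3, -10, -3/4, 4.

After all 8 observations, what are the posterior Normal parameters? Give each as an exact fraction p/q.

obs 1: x=5/2 → posterior Normal(35/16, 15/4)
obs 2: x=-7 → posterior Normal(-7/22, 30/11)
obs 3: x=-3/4 → posterior Normal(-23/56, 15/7)
obs 4: x=-9 → posterior Normal(-131/68, 30/17)
obs 5: x=-3 → posterior Normal(-167/80, 3/2)
obs 6: x=-10 → posterior Normal(-287/92, 30/23)
obs 7: x=-3/4 → posterior Normal(-37/13, 15/13)
obs 8: x=4 → posterior Normal(-62/29, 30/29)

mu_0=-62/29, tau_0^2=30/29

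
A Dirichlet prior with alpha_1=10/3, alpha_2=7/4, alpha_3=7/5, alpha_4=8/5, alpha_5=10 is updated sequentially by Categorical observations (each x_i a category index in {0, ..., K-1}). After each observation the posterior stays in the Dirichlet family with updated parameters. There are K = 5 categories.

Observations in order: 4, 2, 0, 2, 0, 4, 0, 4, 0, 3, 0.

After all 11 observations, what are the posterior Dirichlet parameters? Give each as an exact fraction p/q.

alpha_1=25/3, alpha_2=7/4, alpha_3=17/5, alpha_4=13/5, alpha_5=13

obs 1: x=4 → posterior Dirichlet(10/3, 7/4, 7/5, 8/5, 11)
obs 2: x=2 → posterior Dirichlet(10/3, 7/4, 12/5, 8/5, 11)
obs 3: x=0 → posterior Dirichlet(13/3, 7/4, 12/5, 8/5, 11)
obs 4: x=2 → posterior Dirichlet(13/3, 7/4, 17/5, 8/5, 11)
obs 5: x=0 → posterior Dirichlet(16/3, 7/4, 17/5, 8/5, 11)
obs 6: x=4 → posterior Dirichlet(16/3, 7/4, 17/5, 8/5, 12)
obs 7: x=0 → posterior Dirichlet(19/3, 7/4, 17/5, 8/5, 12)
obs 8: x=4 → posterior Dirichlet(19/3, 7/4, 17/5, 8/5, 13)
obs 9: x=0 → posterior Dirichlet(22/3, 7/4, 17/5, 8/5, 13)
obs 10: x=3 → posterior Dirichlet(22/3, 7/4, 17/5, 13/5, 13)
obs 11: x=0 → posterior Dirichlet(25/3, 7/4, 17/5, 13/5, 13)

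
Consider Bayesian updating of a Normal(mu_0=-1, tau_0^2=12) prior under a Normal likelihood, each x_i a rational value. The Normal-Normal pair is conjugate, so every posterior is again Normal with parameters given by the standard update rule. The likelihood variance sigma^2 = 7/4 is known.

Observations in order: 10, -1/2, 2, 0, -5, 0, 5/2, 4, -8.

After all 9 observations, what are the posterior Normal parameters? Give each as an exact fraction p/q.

mu_0=233/439, tau_0^2=84/439

obs 1: x=10 → posterior Normal(43/5, 84/55)
obs 2: x=-1/2 → posterior Normal(449/103, 84/103)
obs 3: x=2 → posterior Normal(545/151, 84/151)
obs 4: x=0 → posterior Normal(545/199, 84/199)
obs 5: x=-5 → posterior Normal(305/247, 84/247)
obs 6: x=0 → posterior Normal(61/59, 84/295)
obs 7: x=5/2 → posterior Normal(425/343, 12/49)
obs 8: x=4 → posterior Normal(617/391, 84/391)
obs 9: x=-8 → posterior Normal(233/439, 84/439)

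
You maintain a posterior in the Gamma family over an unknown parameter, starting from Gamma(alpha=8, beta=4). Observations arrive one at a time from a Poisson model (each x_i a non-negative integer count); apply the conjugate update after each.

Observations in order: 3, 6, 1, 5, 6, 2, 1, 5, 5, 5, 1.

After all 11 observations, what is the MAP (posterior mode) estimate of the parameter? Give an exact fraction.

obs 1: x=3 → posterior Gamma(11, 5)
obs 2: x=6 → posterior Gamma(17, 6)
obs 3: x=1 → posterior Gamma(18, 7)
obs 4: x=5 → posterior Gamma(23, 8)
obs 5: x=6 → posterior Gamma(29, 9)
obs 6: x=2 → posterior Gamma(31, 10)
obs 7: x=1 → posterior Gamma(32, 11)
obs 8: x=5 → posterior Gamma(37, 12)
obs 9: x=5 → posterior Gamma(42, 13)
obs 10: x=5 → posterior Gamma(47, 14)
obs 11: x=1 → posterior Gamma(48, 15)

47/15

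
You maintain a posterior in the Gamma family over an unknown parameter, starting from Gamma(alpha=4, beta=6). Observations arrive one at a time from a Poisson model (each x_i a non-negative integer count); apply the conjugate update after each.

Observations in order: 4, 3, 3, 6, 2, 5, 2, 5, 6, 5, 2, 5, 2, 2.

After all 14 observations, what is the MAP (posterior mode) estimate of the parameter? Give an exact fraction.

11/4

obs 1: x=4 → posterior Gamma(8, 7)
obs 2: x=3 → posterior Gamma(11, 8)
obs 3: x=3 → posterior Gamma(14, 9)
obs 4: x=6 → posterior Gamma(20, 10)
obs 5: x=2 → posterior Gamma(22, 11)
obs 6: x=5 → posterior Gamma(27, 12)
obs 7: x=2 → posterior Gamma(29, 13)
obs 8: x=5 → posterior Gamma(34, 14)
obs 9: x=6 → posterior Gamma(40, 15)
obs 10: x=5 → posterior Gamma(45, 16)
obs 11: x=2 → posterior Gamma(47, 17)
obs 12: x=5 → posterior Gamma(52, 18)
obs 13: x=2 → posterior Gamma(54, 19)
obs 14: x=2 → posterior Gamma(56, 20)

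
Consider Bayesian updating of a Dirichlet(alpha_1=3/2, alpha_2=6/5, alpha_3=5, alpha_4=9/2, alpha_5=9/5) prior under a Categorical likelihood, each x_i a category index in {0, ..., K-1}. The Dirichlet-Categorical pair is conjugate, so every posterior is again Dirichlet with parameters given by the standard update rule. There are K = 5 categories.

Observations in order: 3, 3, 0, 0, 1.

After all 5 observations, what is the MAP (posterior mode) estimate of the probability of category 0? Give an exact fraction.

obs 1: x=3 → posterior Dirichlet(3/2, 6/5, 5, 11/2, 9/5)
obs 2: x=3 → posterior Dirichlet(3/2, 6/5, 5, 13/2, 9/5)
obs 3: x=0 → posterior Dirichlet(5/2, 6/5, 5, 13/2, 9/5)
obs 4: x=0 → posterior Dirichlet(7/2, 6/5, 5, 13/2, 9/5)
obs 5: x=1 → posterior Dirichlet(7/2, 11/5, 5, 13/2, 9/5)

5/28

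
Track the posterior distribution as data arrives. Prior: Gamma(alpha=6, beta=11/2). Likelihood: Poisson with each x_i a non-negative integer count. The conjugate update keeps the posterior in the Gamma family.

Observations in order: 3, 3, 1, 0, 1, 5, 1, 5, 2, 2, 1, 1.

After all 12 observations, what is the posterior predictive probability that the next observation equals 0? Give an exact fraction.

obs 1: x=3 → posterior Gamma(9, 13/2)
obs 2: x=3 → posterior Gamma(12, 15/2)
obs 3: x=1 → posterior Gamma(13, 17/2)
obs 4: x=0 → posterior Gamma(13, 19/2)
obs 5: x=1 → posterior Gamma(14, 21/2)
obs 6: x=5 → posterior Gamma(19, 23/2)
obs 7: x=1 → posterior Gamma(20, 25/2)
obs 8: x=5 → posterior Gamma(25, 27/2)
obs 9: x=2 → posterior Gamma(27, 29/2)
obs 10: x=2 → posterior Gamma(29, 31/2)
obs 11: x=1 → posterior Gamma(30, 33/2)
obs 12: x=1 → posterior Gamma(31, 35/2)

734698875038166561234010118059813976287841796875/4113897303606771042156868599311296618503721408813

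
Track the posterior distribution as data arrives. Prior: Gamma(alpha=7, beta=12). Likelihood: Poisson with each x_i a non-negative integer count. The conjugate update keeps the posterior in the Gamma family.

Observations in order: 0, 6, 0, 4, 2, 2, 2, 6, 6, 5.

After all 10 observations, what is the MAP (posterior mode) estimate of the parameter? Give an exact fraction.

39/22

obs 1: x=0 → posterior Gamma(7, 13)
obs 2: x=6 → posterior Gamma(13, 14)
obs 3: x=0 → posterior Gamma(13, 15)
obs 4: x=4 → posterior Gamma(17, 16)
obs 5: x=2 → posterior Gamma(19, 17)
obs 6: x=2 → posterior Gamma(21, 18)
obs 7: x=2 → posterior Gamma(23, 19)
obs 8: x=6 → posterior Gamma(29, 20)
obs 9: x=6 → posterior Gamma(35, 21)
obs 10: x=5 → posterior Gamma(40, 22)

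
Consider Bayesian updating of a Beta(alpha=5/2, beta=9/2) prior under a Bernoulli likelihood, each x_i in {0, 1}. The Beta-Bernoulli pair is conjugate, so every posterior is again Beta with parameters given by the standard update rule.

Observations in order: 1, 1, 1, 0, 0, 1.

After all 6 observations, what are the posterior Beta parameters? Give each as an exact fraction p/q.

obs 1: x=1 → posterior Beta(7/2, 9/2)
obs 2: x=1 → posterior Beta(9/2, 9/2)
obs 3: x=1 → posterior Beta(11/2, 9/2)
obs 4: x=0 → posterior Beta(11/2, 11/2)
obs 5: x=0 → posterior Beta(11/2, 13/2)
obs 6: x=1 → posterior Beta(13/2, 13/2)

alpha=13/2, beta=13/2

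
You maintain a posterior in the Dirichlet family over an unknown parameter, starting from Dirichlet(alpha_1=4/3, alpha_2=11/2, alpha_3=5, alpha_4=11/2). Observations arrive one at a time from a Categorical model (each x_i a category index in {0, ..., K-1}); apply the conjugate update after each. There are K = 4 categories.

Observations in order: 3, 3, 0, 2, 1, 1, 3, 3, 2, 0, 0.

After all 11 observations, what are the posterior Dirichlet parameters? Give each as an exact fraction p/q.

obs 1: x=3 → posterior Dirichlet(4/3, 11/2, 5, 13/2)
obs 2: x=3 → posterior Dirichlet(4/3, 11/2, 5, 15/2)
obs 3: x=0 → posterior Dirichlet(7/3, 11/2, 5, 15/2)
obs 4: x=2 → posterior Dirichlet(7/3, 11/2, 6, 15/2)
obs 5: x=1 → posterior Dirichlet(7/3, 13/2, 6, 15/2)
obs 6: x=1 → posterior Dirichlet(7/3, 15/2, 6, 15/2)
obs 7: x=3 → posterior Dirichlet(7/3, 15/2, 6, 17/2)
obs 8: x=3 → posterior Dirichlet(7/3, 15/2, 6, 19/2)
obs 9: x=2 → posterior Dirichlet(7/3, 15/2, 7, 19/2)
obs 10: x=0 → posterior Dirichlet(10/3, 15/2, 7, 19/2)
obs 11: x=0 → posterior Dirichlet(13/3, 15/2, 7, 19/2)

alpha_1=13/3, alpha_2=15/2, alpha_3=7, alpha_4=19/2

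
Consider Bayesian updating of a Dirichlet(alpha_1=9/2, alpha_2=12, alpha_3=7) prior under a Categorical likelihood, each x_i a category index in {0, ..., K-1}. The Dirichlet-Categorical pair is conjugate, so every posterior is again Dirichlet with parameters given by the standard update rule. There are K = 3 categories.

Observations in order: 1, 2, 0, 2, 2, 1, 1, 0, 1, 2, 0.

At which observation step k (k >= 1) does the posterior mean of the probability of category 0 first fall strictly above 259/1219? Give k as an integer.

obs 1: x=1 → posterior Dirichlet(9/2, 13, 7)
obs 2: x=2 → posterior Dirichlet(9/2, 13, 8)
obs 3: x=0 → posterior Dirichlet(11/2, 13, 8)
obs 4: x=2 → posterior Dirichlet(11/2, 13, 9)
obs 5: x=2 → posterior Dirichlet(11/2, 13, 10)
obs 6: x=1 → posterior Dirichlet(11/2, 14, 10)
obs 7: x=1 → posterior Dirichlet(11/2, 15, 10)
obs 8: x=0 → posterior Dirichlet(13/2, 15, 10)
obs 9: x=1 → posterior Dirichlet(13/2, 16, 10)
obs 10: x=2 → posterior Dirichlet(13/2, 16, 11)
obs 11: x=0 → posterior Dirichlet(15/2, 16, 11)

k = 11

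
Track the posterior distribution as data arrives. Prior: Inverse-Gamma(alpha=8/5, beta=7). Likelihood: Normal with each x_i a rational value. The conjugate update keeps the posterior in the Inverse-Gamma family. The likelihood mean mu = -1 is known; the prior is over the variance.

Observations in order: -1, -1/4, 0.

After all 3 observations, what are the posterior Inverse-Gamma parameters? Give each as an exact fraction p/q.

obs 1: x=-1 → posterior Inverse-Gamma(21/10, 7)
obs 2: x=-1/4 → posterior Inverse-Gamma(13/5, 233/32)
obs 3: x=0 → posterior Inverse-Gamma(31/10, 249/32)

alpha=31/10, beta=249/32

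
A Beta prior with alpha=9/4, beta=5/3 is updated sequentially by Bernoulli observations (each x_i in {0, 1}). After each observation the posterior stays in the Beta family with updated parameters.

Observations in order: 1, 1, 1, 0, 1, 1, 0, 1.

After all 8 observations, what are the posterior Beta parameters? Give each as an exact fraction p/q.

alpha=33/4, beta=11/3

obs 1: x=1 → posterior Beta(13/4, 5/3)
obs 2: x=1 → posterior Beta(17/4, 5/3)
obs 3: x=1 → posterior Beta(21/4, 5/3)
obs 4: x=0 → posterior Beta(21/4, 8/3)
obs 5: x=1 → posterior Beta(25/4, 8/3)
obs 6: x=1 → posterior Beta(29/4, 8/3)
obs 7: x=0 → posterior Beta(29/4, 11/3)
obs 8: x=1 → posterior Beta(33/4, 11/3)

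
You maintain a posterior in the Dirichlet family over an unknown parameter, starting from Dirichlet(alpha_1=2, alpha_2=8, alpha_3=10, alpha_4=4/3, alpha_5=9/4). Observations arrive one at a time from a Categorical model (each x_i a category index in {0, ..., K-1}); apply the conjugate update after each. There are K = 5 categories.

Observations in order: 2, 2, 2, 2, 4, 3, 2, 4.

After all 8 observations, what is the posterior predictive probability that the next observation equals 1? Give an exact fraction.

obs 1: x=2 → posterior Dirichlet(2, 8, 11, 4/3, 9/4)
obs 2: x=2 → posterior Dirichlet(2, 8, 12, 4/3, 9/4)
obs 3: x=2 → posterior Dirichlet(2, 8, 13, 4/3, 9/4)
obs 4: x=2 → posterior Dirichlet(2, 8, 14, 4/3, 9/4)
obs 5: x=4 → posterior Dirichlet(2, 8, 14, 4/3, 13/4)
obs 6: x=3 → posterior Dirichlet(2, 8, 14, 7/3, 13/4)
obs 7: x=2 → posterior Dirichlet(2, 8, 15, 7/3, 13/4)
obs 8: x=4 → posterior Dirichlet(2, 8, 15, 7/3, 17/4)

96/379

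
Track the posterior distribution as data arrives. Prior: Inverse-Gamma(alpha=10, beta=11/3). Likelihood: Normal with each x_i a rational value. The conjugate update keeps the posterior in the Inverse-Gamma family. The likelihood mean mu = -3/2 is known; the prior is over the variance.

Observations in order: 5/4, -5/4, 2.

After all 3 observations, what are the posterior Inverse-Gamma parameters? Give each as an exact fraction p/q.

alpha=23/2, beta=653/48

obs 1: x=5/4 → posterior Inverse-Gamma(21/2, 715/96)
obs 2: x=-5/4 → posterior Inverse-Gamma(11, 359/48)
obs 3: x=2 → posterior Inverse-Gamma(23/2, 653/48)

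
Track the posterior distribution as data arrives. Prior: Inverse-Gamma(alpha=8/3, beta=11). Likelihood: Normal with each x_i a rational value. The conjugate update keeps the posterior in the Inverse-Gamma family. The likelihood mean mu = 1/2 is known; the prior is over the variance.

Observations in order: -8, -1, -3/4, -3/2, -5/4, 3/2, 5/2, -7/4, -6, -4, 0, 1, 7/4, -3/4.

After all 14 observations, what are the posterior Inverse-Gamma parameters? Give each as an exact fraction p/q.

alpha=29/3, beta=2901/32

obs 1: x=-8 → posterior Inverse-Gamma(19/6, 377/8)
obs 2: x=-1 → posterior Inverse-Gamma(11/3, 193/4)
obs 3: x=-3/4 → posterior Inverse-Gamma(25/6, 1569/32)
obs 4: x=-3/2 → posterior Inverse-Gamma(14/3, 1633/32)
obs 5: x=-5/4 → posterior Inverse-Gamma(31/6, 841/16)
obs 6: x=3/2 → posterior Inverse-Gamma(17/3, 849/16)
obs 7: x=5/2 → posterior Inverse-Gamma(37/6, 881/16)
obs 8: x=-7/4 → posterior Inverse-Gamma(20/3, 1843/32)
obs 9: x=-6 → posterior Inverse-Gamma(43/6, 2519/32)
obs 10: x=-4 → posterior Inverse-Gamma(23/3, 2843/32)
obs 11: x=0 → posterior Inverse-Gamma(49/6, 2847/32)
obs 12: x=1 → posterior Inverse-Gamma(26/3, 2851/32)
obs 13: x=7/4 → posterior Inverse-Gamma(55/6, 719/8)
obs 14: x=-3/4 → posterior Inverse-Gamma(29/3, 2901/32)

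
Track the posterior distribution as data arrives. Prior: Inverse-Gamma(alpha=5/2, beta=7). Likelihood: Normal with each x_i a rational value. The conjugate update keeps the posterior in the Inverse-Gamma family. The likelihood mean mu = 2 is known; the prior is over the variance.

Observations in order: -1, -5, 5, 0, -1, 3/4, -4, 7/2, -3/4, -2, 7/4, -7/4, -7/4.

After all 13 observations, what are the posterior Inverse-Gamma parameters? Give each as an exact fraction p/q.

obs 1: x=-1 → posterior Inverse-Gamma(3, 23/2)
obs 2: x=-5 → posterior Inverse-Gamma(7/2, 36)
obs 3: x=5 → posterior Inverse-Gamma(4, 81/2)
obs 4: x=0 → posterior Inverse-Gamma(9/2, 85/2)
obs 5: x=-1 → posterior Inverse-Gamma(5, 47)
obs 6: x=3/4 → posterior Inverse-Gamma(11/2, 1529/32)
obs 7: x=-4 → posterior Inverse-Gamma(6, 2105/32)
obs 8: x=7/2 → posterior Inverse-Gamma(13/2, 2141/32)
obs 9: x=-3/4 → posterior Inverse-Gamma(7, 1131/16)
obs 10: x=-2 → posterior Inverse-Gamma(15/2, 1259/16)
obs 11: x=7/4 → posterior Inverse-Gamma(8, 2519/32)
obs 12: x=-7/4 → posterior Inverse-Gamma(17/2, 343/4)
obs 13: x=-7/4 → posterior Inverse-Gamma(9, 2969/32)

alpha=9, beta=2969/32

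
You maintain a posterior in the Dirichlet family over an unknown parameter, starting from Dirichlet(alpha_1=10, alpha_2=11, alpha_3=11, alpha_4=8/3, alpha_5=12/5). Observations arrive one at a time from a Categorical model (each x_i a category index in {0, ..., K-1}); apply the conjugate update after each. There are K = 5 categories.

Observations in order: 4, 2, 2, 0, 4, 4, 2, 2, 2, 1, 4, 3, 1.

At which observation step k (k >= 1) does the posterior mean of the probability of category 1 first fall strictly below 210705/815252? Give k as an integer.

k = 6

obs 1: x=4 → posterior Dirichlet(10, 11, 11, 8/3, 17/5)
obs 2: x=2 → posterior Dirichlet(10, 11, 12, 8/3, 17/5)
obs 3: x=2 → posterior Dirichlet(10, 11, 13, 8/3, 17/5)
obs 4: x=0 → posterior Dirichlet(11, 11, 13, 8/3, 17/5)
obs 5: x=4 → posterior Dirichlet(11, 11, 13, 8/3, 22/5)
obs 6: x=4 → posterior Dirichlet(11, 11, 13, 8/3, 27/5)
obs 7: x=2 → posterior Dirichlet(11, 11, 14, 8/3, 27/5)
obs 8: x=2 → posterior Dirichlet(11, 11, 15, 8/3, 27/5)
obs 9: x=2 → posterior Dirichlet(11, 11, 16, 8/3, 27/5)
obs 10: x=1 → posterior Dirichlet(11, 12, 16, 8/3, 27/5)
obs 11: x=4 → posterior Dirichlet(11, 12, 16, 8/3, 32/5)
obs 12: x=3 → posterior Dirichlet(11, 12, 16, 11/3, 32/5)
obs 13: x=1 → posterior Dirichlet(11, 13, 16, 11/3, 32/5)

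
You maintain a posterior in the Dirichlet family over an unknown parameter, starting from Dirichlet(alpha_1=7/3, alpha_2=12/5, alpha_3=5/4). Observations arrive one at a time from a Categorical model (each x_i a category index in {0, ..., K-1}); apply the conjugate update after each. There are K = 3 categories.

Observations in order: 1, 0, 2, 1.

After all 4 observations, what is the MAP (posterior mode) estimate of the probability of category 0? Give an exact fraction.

obs 1: x=1 → posterior Dirichlet(7/3, 17/5, 5/4)
obs 2: x=0 → posterior Dirichlet(10/3, 17/5, 5/4)
obs 3: x=2 → posterior Dirichlet(10/3, 17/5, 9/4)
obs 4: x=1 → posterior Dirichlet(10/3, 22/5, 9/4)

140/419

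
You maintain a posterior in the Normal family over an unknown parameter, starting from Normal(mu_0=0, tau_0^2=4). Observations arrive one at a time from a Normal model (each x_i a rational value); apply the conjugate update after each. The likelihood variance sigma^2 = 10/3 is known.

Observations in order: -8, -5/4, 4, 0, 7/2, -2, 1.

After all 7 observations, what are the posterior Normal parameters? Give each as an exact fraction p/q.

obs 1: x=-8 → posterior Normal(-48/11, 20/11)
obs 2: x=-5/4 → posterior Normal(-111/34, 20/17)
obs 3: x=4 → posterior Normal(-63/46, 20/23)
obs 4: x=0 → posterior Normal(-63/58, 20/29)
obs 5: x=7/2 → posterior Normal(-3/10, 4/7)
obs 6: x=-2 → posterior Normal(-45/82, 20/41)
obs 7: x=1 → posterior Normal(-33/94, 20/47)

mu_0=-33/94, tau_0^2=20/47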